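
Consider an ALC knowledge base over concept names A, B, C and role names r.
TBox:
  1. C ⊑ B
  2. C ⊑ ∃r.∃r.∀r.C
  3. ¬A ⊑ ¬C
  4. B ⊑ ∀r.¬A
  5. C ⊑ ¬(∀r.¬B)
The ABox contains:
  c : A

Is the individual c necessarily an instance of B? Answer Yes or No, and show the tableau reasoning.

No

1. c : B?  L(c) = {A} ∪ {¬B}
   open: L(c) ⊇ {A, ¬B, ¬C} — c ∉ B possible
2. Hence c : B: not entailed.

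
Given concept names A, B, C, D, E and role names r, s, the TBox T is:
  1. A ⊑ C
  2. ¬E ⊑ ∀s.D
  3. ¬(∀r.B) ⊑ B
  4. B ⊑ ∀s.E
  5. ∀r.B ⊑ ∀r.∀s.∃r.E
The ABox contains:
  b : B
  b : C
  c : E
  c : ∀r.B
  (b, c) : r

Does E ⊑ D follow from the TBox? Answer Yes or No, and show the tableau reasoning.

No

1. E ⊑ D  ⇔  (E ⊓ ¬D) unsat w.r.t. T
   open: L(x₀) ⊇ {E, ¬A, ¬B, ¬D, ∀r.B, …}
2. Hence E ⊑ D: not entailed.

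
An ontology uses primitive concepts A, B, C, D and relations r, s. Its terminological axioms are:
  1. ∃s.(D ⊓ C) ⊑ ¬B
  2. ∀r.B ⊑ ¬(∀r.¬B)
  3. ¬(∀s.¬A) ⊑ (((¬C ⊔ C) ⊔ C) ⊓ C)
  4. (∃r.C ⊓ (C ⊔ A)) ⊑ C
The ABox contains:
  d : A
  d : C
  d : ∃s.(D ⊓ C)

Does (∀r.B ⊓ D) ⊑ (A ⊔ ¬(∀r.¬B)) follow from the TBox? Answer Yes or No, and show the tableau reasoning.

1. (∀r.B ⊓ D) ⊑ (A ⊔ ¬(∀r.¬B))  ⇔  ((∀r.B ⊓ D) ⊓ (¬A ⊓ ∀r.¬B)) unsat w.r.t. T
   all branches close; clash {B, ¬B} at an ∃-successor
2. Hence (∀r.B ⊓ D) ⊑ (A ⊔ ¬(∀r.¬B)): entailed.

Yes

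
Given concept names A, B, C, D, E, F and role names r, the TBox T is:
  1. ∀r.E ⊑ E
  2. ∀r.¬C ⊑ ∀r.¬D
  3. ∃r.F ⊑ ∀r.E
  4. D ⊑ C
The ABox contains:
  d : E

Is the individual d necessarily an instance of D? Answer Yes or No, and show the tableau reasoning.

1. d : D?  L(d) = {E} ∪ {¬D}
   open: L(d) ⊇ {E, ¬D, ∀r.¬F, ∃r.C} (+ ∃-successors) — d ∉ D possible
2. Hence d : D: not entailed.

No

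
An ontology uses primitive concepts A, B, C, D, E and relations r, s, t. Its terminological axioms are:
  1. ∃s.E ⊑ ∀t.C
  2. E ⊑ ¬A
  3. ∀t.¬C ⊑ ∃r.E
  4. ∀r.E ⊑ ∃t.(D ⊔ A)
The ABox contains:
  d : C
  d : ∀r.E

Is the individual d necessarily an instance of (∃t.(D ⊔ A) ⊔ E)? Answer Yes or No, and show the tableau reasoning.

1. d : (∃t.(D ⊔ A) ⊔ E)?  L(d) = {C, ∀r.E} ∪ {(∀t.(¬D ⊓ ¬A) ⊓ ¬E)}
   clash {A, ¬A} at an ∃-successor — d ∈ (∃t.(D ⊔ A) ⊔ E)
2. Hence d : (∃t.(D ⊔ A) ⊔ E): entailed.

Yes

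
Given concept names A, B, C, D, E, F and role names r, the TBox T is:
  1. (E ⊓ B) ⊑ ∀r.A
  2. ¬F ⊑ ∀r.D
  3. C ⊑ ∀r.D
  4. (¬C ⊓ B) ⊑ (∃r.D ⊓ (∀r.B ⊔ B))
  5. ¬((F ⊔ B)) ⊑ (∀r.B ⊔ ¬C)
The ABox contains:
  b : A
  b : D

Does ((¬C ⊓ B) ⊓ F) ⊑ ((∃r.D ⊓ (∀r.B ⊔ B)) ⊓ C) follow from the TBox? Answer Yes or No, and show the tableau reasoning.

No

1. ((¬C ⊓ B) ⊓ F) ⊑ ((∃r.D ⊓ (∀r.B ⊔ B)) ⊓ C)  ⇔  (((¬C ⊓ B) ⊓ F) ⊓ ((∀r.¬D ⊔ (∃r.¬B ⊓ ¬B)) ⊔ ¬C)) unsat w.r.t. T
   apply at x₀: (¬C ⊓ B)⊑(∃r.D ⊓ (∀r.B ⊔ B))
   open: L(x₀) ⊇ {B, F, ¬C, ¬E, ∃r.D} (+ ∃-successors)
2. Hence ((¬C ⊓ B) ⊓ F) ⊑ ((∃r.D ⊓ (∀r.B ⊔ B)) ⊓ C): not entailed.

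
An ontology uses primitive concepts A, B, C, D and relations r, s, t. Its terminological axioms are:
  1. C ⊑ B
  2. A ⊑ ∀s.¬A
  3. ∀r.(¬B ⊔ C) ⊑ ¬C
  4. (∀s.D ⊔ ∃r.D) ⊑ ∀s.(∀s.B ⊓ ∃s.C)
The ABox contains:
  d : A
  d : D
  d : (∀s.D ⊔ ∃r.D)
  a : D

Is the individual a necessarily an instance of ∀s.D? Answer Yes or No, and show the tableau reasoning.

1. a : ∀s.D?  L(a) = {D} ∪ {∃s.¬D}
   open: L(a) ⊇ {D, ¬A, ¬C, ∀r.¬D, ∃s.¬D} (+ ∃-successors) — a ∉ ∀s.D possible
2. Hence a : ∀s.D: not entailed.

No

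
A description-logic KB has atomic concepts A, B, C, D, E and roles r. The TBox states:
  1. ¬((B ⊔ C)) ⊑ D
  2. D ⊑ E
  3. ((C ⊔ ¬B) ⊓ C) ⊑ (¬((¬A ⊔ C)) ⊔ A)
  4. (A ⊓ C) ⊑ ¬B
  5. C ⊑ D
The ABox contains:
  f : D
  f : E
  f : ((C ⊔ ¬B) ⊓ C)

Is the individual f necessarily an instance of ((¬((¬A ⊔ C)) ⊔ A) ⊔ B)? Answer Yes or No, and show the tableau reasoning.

1. f : ((¬((¬A ⊔ C)) ⊔ A) ⊔ B)?  L(f) = {D, E, ((C ⊔ ¬B) ⊓ C)} ∪ {(((¬A ⊔ C) ⊓ ¬A) ⊓ ¬B)}
   clash {A, ¬A} at f — f ∈ ((¬((¬A ⊔ C)) ⊔ A) ⊔ B)
2. Hence f : ((¬((¬A ⊔ C)) ⊔ A) ⊔ B): entailed.

Yes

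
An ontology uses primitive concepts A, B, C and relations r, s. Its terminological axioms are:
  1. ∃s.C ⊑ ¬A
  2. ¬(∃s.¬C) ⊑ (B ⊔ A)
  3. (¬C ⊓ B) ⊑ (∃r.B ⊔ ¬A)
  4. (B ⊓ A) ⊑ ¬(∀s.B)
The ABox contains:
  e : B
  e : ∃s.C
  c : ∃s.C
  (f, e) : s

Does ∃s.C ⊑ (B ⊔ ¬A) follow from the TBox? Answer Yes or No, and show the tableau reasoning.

Yes

1. ∃s.C ⊑ (B ⊔ ¬A)  ⇔  (∃s.C ⊓ (¬B ⊓ A)) unsat w.r.t. T
   all branches close; clash {A, ¬A} at x₀
2. Hence ∃s.C ⊑ (B ⊔ ¬A): entailed.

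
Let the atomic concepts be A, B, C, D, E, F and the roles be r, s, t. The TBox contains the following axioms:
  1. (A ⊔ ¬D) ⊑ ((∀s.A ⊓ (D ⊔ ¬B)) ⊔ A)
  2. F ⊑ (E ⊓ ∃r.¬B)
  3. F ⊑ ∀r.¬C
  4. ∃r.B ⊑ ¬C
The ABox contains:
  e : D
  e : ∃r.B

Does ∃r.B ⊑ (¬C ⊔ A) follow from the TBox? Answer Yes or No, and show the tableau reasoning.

1. ∃r.B ⊑ (¬C ⊔ A)  ⇔  (∃r.B ⊓ (C ⊓ ¬A)) unsat w.r.t. T
   all branches close; clash {C, ¬C} at x₀
2. Hence ∃r.B ⊑ (¬C ⊔ A): entailed.

Yes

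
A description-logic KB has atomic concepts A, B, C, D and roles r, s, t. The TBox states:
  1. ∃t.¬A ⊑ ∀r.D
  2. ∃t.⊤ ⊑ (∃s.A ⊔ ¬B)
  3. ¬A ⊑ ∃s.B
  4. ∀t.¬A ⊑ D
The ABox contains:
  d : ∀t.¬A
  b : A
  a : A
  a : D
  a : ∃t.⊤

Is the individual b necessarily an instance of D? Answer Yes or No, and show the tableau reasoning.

No

1. b : D?  L(b) = {A} ∪ {¬D}
   open: L(b) ⊇ {A, ¬D, ∀t.A, ∃s.A, ∃t.A} (+ ∃-successors) — b ∉ D possible
2. Hence b : D: not entailed.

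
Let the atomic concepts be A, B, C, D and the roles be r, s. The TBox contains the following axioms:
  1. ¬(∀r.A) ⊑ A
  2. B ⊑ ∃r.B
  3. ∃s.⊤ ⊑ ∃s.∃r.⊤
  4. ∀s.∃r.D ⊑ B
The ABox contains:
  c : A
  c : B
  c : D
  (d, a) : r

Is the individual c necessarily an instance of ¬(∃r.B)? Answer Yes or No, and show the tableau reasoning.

No

1. c : ¬(∃r.B)?  L(c) = {A, B, D} ∪ {∃r.B}
   open: L(c) ⊇ {A, B, D, ∀s.⊥, ∃r.B} (+ ∃-successors) — c ∉ ¬(∃r.B) possible
2. Hence c : ¬(∃r.B): not entailed.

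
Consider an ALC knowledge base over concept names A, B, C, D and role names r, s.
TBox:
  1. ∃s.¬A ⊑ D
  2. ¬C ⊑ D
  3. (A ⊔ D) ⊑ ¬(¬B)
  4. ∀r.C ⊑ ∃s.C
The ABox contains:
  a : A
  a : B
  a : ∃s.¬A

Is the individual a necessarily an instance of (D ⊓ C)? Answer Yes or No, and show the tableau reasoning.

1. a : (D ⊓ C)?  L(a) = {A, B, ∃s.¬A} ∪ {(¬D ⊔ ¬C)}
   apply at a: ∃s.¬A⊑D
   open: L(a) ⊇ {A, B, D, ¬C, ∃r.¬C, …} (+ ∃-successors) — a ∉ (D ⊓ C) possible
2. Hence a : (D ⊓ C): not entailed.

No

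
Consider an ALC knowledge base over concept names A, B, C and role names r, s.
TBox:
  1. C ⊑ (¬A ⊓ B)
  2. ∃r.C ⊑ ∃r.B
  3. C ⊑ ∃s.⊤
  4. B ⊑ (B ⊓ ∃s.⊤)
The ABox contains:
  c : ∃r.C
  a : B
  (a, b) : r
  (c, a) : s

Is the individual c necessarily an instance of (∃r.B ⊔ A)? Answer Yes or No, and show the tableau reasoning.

1. c : (∃r.B ⊔ A)?  L(c) = {∃r.C} ∪ {(∀r.¬B ⊓ ¬A)}
   clash {B, ¬B} at an ∃-successor — c ∈ (∃r.B ⊔ A)
2. Hence c : (∃r.B ⊔ A): entailed.

Yes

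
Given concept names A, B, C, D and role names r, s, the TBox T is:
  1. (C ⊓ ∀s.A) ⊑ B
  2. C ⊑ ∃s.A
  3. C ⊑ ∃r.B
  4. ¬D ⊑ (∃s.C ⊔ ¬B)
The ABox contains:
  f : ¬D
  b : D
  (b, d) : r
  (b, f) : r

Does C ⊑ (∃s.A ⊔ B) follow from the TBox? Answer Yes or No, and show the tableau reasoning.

1. C ⊑ (∃s.A ⊔ B)  ⇔  (C ⊓ (∀s.¬A ⊓ ¬B)) unsat w.r.t. T
   all branches close; clash {B, ¬B} at x₀
2. Hence C ⊑ (∃s.A ⊔ B): entailed.

Yes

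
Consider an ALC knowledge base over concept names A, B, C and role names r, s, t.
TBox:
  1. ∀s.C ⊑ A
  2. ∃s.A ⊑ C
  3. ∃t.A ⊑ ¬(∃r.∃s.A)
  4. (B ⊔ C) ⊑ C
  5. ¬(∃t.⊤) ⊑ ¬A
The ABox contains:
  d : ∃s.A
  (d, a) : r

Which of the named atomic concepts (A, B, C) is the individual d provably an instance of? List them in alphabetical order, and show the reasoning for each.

1. d : A?  L(d) = {∃s.A} ∪ {¬A}
   apply at d: ∃s.A⊑C
   open: L(d) ⊇ {C, ¬A, ∀t.¬A, ∃s.A, ∃s.¬C} (+ ∃-successors) — d ∉ A possible
2. d : B?  L(d) = {∃s.A} ∪ {¬B}
   apply at d: ∃s.A⊑C
   open: L(d) ⊇ {C, ¬B, ∀t.¬A, ∃s.A, ∃s.¬C, …} (+ ∃-successors) — d ∉ B possible
3. d : C?  L(d) = {∃s.A} ∪ {¬C}
   clash {C, ¬C} at d — d ∈ C
4. Entailed for d: {C}

{C}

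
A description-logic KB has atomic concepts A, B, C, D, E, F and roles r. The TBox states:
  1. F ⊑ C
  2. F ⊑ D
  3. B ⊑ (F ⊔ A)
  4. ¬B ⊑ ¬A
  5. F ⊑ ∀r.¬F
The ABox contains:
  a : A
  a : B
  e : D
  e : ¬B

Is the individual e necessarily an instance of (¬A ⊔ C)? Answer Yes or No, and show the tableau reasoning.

Yes

1. e : (¬A ⊔ C)?  L(e) = {D, ¬B} ∪ {(A ⊓ ¬C)}
   clash {A, ¬A} at e — e ∈ (¬A ⊔ C)
2. Hence e : (¬A ⊔ C): entailed.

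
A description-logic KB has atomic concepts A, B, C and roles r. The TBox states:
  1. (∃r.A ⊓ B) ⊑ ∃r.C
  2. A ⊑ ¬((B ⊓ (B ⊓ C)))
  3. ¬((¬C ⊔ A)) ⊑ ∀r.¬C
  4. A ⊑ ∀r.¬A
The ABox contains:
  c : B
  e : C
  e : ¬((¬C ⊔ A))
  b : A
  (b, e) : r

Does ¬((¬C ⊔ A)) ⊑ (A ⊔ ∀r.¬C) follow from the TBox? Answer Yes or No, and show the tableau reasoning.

Yes

1. ¬((¬C ⊔ A)) ⊑ (A ⊔ ∀r.¬C)  ⇔  ((C ⊓ ¬A) ⊓ (¬A ⊓ ∃r.C)) unsat w.r.t. T
   all branches close; clash {C, ¬C} at an ∃-successor
2. Hence ¬((¬C ⊔ A)) ⊑ (A ⊔ ∀r.¬C): entailed.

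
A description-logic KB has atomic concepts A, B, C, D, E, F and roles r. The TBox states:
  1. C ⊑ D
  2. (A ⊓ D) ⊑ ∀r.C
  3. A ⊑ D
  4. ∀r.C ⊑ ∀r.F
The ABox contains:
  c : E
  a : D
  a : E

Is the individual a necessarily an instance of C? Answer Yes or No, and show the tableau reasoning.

1. a : C?  L(a) = {D, E} ∪ {¬C}
   open: L(a) ⊇ {D, E, ¬A, ¬C, ∃r.¬C} (+ ∃-successors) — a ∉ C possible
2. Hence a : C: not entailed.

No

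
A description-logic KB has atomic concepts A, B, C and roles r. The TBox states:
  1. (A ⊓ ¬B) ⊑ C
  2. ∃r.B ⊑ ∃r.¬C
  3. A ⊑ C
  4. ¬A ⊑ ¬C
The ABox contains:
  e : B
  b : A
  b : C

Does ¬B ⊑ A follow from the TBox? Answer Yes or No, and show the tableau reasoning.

1. ¬B ⊑ A  ⇔  (¬B ⊓ ¬A) unsat w.r.t. T
   apply at x₀: ¬A⊑¬C
   open: L(x₀) ⊇ {¬A, ¬B, ¬C, ∀r.¬B}
2. Hence ¬B ⊑ A: not entailed.

No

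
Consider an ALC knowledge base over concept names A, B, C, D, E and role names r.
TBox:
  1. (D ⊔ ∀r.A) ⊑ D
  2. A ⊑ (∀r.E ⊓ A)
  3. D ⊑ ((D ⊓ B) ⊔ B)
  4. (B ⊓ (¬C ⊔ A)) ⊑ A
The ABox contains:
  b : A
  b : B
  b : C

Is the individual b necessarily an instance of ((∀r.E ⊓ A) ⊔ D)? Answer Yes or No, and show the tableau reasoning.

1. b : ((∀r.E ⊓ A) ⊔ D)?  L(b) = {A, B, C} ∪ {((∃r.¬E ⊔ ¬A) ⊓ ¬D)}
   clash {A, ¬A} at b — b ∈ ((∀r.E ⊓ A) ⊔ D)
2. Hence b : ((∀r.E ⊓ A) ⊔ D): entailed.

Yes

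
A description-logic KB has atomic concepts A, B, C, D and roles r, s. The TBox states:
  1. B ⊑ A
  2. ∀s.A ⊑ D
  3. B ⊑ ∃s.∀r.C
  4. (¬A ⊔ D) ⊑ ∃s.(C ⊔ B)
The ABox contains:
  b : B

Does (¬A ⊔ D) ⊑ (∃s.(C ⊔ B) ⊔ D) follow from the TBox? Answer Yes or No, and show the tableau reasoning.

1. (¬A ⊔ D) ⊑ (∃s.(C ⊔ B) ⊔ D)  ⇔  ((¬A ⊔ D) ⊓ (∀s.(¬C ⊓ ¬B) ⊓ ¬D)) unsat w.r.t. T
   all branches close; clash {D, ¬D} at x₀
2. Hence (¬A ⊔ D) ⊑ (∃s.(C ⊔ B) ⊔ D): entailed.

Yes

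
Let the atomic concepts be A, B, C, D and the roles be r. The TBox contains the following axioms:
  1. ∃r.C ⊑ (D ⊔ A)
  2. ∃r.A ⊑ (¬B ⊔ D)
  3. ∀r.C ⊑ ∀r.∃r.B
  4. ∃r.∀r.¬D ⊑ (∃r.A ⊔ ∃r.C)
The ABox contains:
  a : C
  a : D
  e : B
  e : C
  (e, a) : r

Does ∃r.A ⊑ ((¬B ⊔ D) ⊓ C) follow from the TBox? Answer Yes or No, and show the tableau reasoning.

No

1. ∃r.A ⊑ ((¬B ⊔ D) ⊓ C)  ⇔  (∃r.A ⊓ ((B ⊓ ¬D) ⊔ ¬C)) unsat w.r.t. T
   apply at x₀: ∃r.A⊑(¬B ⊔ D)
   open: L(x₀) ⊇ {¬B, ¬C, ∀r.¬C, ∀r.∃r.D, ∃r.A, …} (+ ∃-successors)
2. Hence ∃r.A ⊑ ((¬B ⊔ D) ⊓ C): not entailed.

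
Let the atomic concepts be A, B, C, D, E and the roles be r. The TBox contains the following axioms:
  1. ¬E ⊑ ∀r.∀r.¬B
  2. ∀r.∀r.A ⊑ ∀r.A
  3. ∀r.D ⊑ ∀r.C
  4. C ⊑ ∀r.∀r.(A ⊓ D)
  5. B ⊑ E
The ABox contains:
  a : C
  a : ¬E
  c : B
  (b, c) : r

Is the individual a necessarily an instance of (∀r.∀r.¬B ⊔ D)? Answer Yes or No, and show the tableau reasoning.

Yes

1. a : (∀r.∀r.¬B ⊔ D)?  L(a) = {C, ¬E} ∪ {(∃r.∃r.B ⊓ ¬D)}
   clash {E, ¬E} at a — a ∈ (∀r.∀r.¬B ⊔ D)
2. Hence a : (∀r.∀r.¬B ⊔ D): entailed.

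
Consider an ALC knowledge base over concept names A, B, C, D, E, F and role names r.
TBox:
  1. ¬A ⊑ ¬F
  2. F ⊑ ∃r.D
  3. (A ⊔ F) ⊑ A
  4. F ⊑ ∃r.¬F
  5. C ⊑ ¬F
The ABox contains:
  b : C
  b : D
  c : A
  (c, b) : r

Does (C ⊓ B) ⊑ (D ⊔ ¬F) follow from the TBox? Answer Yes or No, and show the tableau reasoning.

1. (C ⊓ B) ⊑ (D ⊔ ¬F)  ⇔  ((C ⊓ B) ⊓ (¬D ⊓ F)) unsat w.r.t. T
   all branches close; clash {F, ¬F} at x₀
2. Hence (C ⊓ B) ⊑ (D ⊔ ¬F): entailed.

Yes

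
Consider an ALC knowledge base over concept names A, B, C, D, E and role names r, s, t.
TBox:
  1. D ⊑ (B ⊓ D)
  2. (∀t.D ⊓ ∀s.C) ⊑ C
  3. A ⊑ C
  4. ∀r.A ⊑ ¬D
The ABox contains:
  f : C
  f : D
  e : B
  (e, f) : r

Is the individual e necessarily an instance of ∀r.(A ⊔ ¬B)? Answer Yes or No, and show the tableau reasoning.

No

1. e : ∀r.(A ⊔ ¬B)?  L(e) = {B} ∪ {∃r.(¬A ⊓ B)}
   open: L(e) ⊇ {B, ¬A, ¬D, ∃r.(¬A ⊓ B), ∃t.¬D} (+ ∃-successors) — e ∉ ∀r.(A ⊔ ¬B) possible
2. Hence e : ∀r.(A ⊔ ¬B): not entailed.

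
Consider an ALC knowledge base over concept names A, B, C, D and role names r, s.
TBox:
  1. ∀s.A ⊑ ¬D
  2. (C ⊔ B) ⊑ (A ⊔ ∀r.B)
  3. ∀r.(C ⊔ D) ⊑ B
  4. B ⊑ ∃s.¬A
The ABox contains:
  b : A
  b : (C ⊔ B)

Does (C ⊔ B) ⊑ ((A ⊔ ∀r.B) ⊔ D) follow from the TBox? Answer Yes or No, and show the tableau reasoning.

Yes

1. (C ⊔ B) ⊑ ((A ⊔ ∀r.B) ⊔ D)  ⇔  ((C ⊔ B) ⊓ ((¬A ⊓ ∃r.¬B) ⊓ ¬D)) unsat w.r.t. T
   all branches close; clash {B, ¬B} at an ∃-successor
2. Hence (C ⊔ B) ⊑ ((A ⊔ ∀r.B) ⊔ D): entailed.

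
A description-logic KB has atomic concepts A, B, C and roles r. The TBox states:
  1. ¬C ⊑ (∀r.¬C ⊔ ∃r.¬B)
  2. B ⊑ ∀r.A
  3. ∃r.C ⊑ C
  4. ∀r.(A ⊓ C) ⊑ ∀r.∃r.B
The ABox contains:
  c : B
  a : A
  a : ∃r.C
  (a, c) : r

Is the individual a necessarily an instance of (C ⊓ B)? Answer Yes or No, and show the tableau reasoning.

1. a : (C ⊓ B)?  L(a) = {A, ∃r.C} ∪ {(¬C ⊔ ¬B)}
   apply at a: ∃r.C⊑C
   open: L(a) ⊇ {A, C, ¬B, ∃r.(¬A ⊔ ¬C), ∃r.C} (+ ∃-successors) — a ∉ (C ⊓ B) possible
2. Hence a : (C ⊓ B): not entailed.

No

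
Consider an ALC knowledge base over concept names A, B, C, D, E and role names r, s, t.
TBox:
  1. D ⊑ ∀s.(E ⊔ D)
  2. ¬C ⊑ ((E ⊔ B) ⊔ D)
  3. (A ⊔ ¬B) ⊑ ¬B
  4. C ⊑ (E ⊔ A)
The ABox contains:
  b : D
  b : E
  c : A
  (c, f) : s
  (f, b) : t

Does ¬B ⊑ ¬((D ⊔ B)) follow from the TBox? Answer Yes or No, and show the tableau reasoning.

No

1. ¬B ⊑ ¬((D ⊔ B))  ⇔  (¬B ⊓ (D ⊔ B)) unsat w.r.t. T
   open: L(x₀) ⊇ {D, ¬B, ¬C, ∀s.(E ⊔ D)}
2. Hence ¬B ⊑ ¬((D ⊔ B)): not entailed.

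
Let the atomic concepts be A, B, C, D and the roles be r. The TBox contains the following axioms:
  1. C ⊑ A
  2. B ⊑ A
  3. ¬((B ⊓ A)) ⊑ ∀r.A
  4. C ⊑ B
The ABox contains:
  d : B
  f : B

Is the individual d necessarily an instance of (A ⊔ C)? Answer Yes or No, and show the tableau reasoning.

1. d : (A ⊔ C)?  L(d) = {B} ∪ {(¬A ⊓ ¬C)}
   clash {A, ¬A} at d — d ∈ (A ⊔ C)
2. Hence d : (A ⊔ C): entailed.

Yes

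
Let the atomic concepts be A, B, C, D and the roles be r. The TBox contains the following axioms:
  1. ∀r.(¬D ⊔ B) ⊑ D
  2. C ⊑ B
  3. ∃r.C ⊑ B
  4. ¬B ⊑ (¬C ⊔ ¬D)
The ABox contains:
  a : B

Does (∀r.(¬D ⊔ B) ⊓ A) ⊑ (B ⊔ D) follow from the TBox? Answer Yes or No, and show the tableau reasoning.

1. (∀r.(¬D ⊔ B) ⊓ A) ⊑ (B ⊔ D)  ⇔  ((∀r.(¬D ⊔ B) ⊓ A) ⊓ (¬B ⊓ ¬D)) unsat w.r.t. T
   all branches close; clash {B, ¬B} at x₀
2. Hence (∀r.(¬D ⊔ B) ⊓ A) ⊑ (B ⊔ D): entailed.

Yes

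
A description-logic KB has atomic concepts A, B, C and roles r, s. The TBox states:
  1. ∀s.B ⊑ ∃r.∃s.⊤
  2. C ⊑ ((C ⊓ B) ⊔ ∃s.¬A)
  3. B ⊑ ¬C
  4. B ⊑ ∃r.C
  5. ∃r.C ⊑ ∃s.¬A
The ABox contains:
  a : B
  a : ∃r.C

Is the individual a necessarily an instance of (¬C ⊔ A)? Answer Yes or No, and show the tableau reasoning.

1. a : (¬C ⊔ A)?  L(a) = {B, ∃r.C} ∪ {(C ⊓ ¬A)}
   clash {C, ¬C} at a — a ∈ (¬C ⊔ A)
2. Hence a : (¬C ⊔ A): entailed.

Yes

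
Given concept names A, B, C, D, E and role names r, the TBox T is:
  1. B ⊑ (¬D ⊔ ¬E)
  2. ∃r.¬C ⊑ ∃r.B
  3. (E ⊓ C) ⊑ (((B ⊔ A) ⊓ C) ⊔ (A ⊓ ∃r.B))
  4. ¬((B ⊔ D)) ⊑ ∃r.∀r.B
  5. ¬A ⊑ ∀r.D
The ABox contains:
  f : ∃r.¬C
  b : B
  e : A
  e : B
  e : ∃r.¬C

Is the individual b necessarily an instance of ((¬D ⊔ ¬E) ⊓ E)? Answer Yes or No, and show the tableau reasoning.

No

1. b : ((¬D ⊔ ¬E) ⊓ E)?  L(b) = {B} ∪ {((D ⊓ E) ⊔ ¬E)}
   apply at b: B⊑(¬D ⊔ ¬E)
   open: L(b) ⊇ {A, B, ¬E, ∀r.C} — b ∉ ((¬D ⊔ ¬E) ⊓ E) possible
2. Hence b : ((¬D ⊔ ¬E) ⊓ E): not entailed.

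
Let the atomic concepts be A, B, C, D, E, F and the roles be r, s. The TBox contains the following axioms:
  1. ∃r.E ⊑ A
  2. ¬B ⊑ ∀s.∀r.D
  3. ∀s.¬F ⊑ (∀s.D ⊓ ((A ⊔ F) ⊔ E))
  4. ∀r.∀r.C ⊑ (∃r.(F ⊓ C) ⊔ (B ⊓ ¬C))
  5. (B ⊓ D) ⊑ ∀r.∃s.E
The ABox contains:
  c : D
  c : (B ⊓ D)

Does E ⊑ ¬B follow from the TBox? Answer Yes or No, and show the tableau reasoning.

No

1. E ⊑ ¬B  ⇔  (E ⊓ B) unsat w.r.t. T
   open: L(x₀) ⊇ {B, E, ¬D, ∀r.¬E, ∃r.∃r.¬C, …} (+ ∃-successors)
2. Hence E ⊑ ¬B: not entailed.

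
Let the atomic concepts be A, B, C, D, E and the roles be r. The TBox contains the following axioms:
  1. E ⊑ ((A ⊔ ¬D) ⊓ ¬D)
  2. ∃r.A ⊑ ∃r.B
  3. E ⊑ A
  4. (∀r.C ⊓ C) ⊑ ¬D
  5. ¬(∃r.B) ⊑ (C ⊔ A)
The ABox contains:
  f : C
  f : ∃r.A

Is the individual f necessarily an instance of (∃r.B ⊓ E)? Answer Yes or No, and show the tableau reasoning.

1. f : (∃r.B ⊓ E)?  L(f) = {C, ∃r.A} ∪ {(∀r.¬B ⊔ ¬E)}
   apply at f: ∃r.A⊑∃r.B
   open: L(f) ⊇ {C, ¬E, ∃r.A, ∃r.B, ∃r.¬C} (+ ∃-successors) — f ∉ (∃r.B ⊓ E) possible
2. Hence f : (∃r.B ⊓ E): not entailed.

No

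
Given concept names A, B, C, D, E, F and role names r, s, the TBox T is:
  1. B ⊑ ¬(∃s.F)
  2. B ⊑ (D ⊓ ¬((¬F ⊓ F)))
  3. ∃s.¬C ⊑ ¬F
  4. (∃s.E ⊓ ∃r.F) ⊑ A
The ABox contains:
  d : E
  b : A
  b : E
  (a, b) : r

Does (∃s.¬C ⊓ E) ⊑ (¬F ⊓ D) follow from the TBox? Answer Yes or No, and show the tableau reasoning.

1. (∃s.¬C ⊓ E) ⊑ (¬F ⊓ D)  ⇔  ((∃s.¬C ⊓ E) ⊓ (F ⊔ ¬D)) unsat w.r.t. T
   apply at x₀: ∃s.¬C⊑¬F
   open: L(x₀) ⊇ {E, ¬B, ¬D, ¬F, ∀s.¬E, …} (+ ∃-successors)
2. Hence (∃s.¬C ⊓ E) ⊑ (¬F ⊓ D): not entailed.

No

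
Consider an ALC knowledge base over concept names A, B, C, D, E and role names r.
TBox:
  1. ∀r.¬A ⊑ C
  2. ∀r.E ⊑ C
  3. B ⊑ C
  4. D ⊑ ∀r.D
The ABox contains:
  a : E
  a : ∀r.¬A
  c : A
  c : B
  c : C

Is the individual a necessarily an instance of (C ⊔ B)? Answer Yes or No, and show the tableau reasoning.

1. a : (C ⊔ B)?  L(a) = {E, ∀r.¬A} ∪ {(¬C ⊓ ¬B)}
   clash {C, ¬C} at a — a ∈ (C ⊔ B)
2. Hence a : (C ⊔ B): entailed.

Yes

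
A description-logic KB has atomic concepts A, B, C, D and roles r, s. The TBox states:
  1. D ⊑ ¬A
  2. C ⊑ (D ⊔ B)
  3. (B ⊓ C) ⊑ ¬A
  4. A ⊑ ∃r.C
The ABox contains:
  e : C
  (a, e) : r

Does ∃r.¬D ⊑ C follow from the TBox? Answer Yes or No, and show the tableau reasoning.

No

1. ∃r.¬D ⊑ C  ⇔  (∃r.¬D ⊓ ¬C) unsat w.r.t. T
   open: L(x₀) ⊇ {¬A, ¬C, ∃r.¬D} (+ ∃-successors)
2. Hence ∃r.¬D ⊑ C: not entailed.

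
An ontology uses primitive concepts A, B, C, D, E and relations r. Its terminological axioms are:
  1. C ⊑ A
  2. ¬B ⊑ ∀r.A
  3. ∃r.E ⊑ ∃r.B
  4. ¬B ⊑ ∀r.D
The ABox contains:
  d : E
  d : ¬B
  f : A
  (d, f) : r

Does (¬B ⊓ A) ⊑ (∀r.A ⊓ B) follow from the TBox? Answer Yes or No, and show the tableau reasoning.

1. (¬B ⊓ A) ⊑ (∀r.A ⊓ B)  ⇔  ((¬B ⊓ A) ⊓ (∃r.¬A ⊔ ¬B)) unsat w.r.t. T
   apply at x₀: ¬B⊑∀r.A; ¬B⊑∀r.D
   open: L(x₀) ⊇ {A, ¬B, ∀r.A, ∀r.D, ∀r.¬E}
2. Hence (¬B ⊓ A) ⊑ (∀r.A ⊓ B): not entailed.

No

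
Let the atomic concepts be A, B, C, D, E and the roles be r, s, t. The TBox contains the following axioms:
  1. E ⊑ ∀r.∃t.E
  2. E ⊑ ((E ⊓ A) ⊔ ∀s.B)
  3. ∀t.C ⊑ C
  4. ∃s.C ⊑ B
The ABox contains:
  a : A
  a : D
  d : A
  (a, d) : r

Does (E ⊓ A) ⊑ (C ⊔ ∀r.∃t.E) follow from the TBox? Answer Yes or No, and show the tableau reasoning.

Yes

1. (E ⊓ A) ⊑ (C ⊔ ∀r.∃t.E)  ⇔  ((E ⊓ A) ⊓ (¬C ⊓ ∃r.∀t.¬E)) unsat w.r.t. T
   all branches close; clash {C, ¬C} at x₀
2. Hence (E ⊓ A) ⊑ (C ⊔ ∀r.∃t.E): entailed.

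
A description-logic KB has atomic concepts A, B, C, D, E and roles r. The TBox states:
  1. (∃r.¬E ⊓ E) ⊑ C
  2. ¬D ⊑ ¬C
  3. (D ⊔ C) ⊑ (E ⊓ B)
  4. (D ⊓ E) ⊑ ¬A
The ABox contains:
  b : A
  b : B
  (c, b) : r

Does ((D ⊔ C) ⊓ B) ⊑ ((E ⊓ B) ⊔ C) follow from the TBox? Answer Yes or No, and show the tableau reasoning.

Yes

1. ((D ⊔ C) ⊓ B) ⊑ ((E ⊓ B) ⊔ C)  ⇔  (((D ⊔ C) ⊓ B) ⊓ ((¬E ⊔ ¬B) ⊓ ¬C)) unsat w.r.t. T
   all branches close; clash {C, ¬C} at x₀
2. Hence ((D ⊔ C) ⊓ B) ⊑ ((E ⊓ B) ⊔ C): entailed.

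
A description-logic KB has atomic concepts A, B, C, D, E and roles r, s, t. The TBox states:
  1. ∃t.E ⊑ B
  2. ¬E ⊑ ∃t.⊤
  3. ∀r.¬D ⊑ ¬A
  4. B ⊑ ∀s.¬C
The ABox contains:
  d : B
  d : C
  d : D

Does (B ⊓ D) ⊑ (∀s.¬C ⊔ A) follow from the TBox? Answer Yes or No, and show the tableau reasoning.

1. (B ⊓ D) ⊑ (∀s.¬C ⊔ A)  ⇔  ((B ⊓ D) ⊓ (∃s.C ⊓ ¬A)) unsat w.r.t. T
   all branches close; clash {C, ¬C} at an ∃-successor
2. Hence (B ⊓ D) ⊑ (∀s.¬C ⊔ A): entailed.

Yes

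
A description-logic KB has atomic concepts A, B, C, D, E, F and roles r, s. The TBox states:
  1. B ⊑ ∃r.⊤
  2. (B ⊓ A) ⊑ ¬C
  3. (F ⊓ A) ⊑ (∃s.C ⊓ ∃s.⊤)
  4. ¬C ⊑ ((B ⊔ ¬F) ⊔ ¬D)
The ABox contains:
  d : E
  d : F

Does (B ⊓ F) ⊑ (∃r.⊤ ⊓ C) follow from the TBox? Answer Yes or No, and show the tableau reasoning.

No

1. (B ⊓ F) ⊑ (∃r.⊤ ⊓ C)  ⇔  ((B ⊓ F) ⊓ (∀r.⊥ ⊔ ¬C)) unsat w.r.t. T
   apply at x₀: B⊑∃r.⊤
   open: L(x₀) ⊇ {B, F, ¬A, ¬C, ∃r.⊤} (+ ∃-successors)
2. Hence (B ⊓ F) ⊑ (∃r.⊤ ⊓ C): not entailed.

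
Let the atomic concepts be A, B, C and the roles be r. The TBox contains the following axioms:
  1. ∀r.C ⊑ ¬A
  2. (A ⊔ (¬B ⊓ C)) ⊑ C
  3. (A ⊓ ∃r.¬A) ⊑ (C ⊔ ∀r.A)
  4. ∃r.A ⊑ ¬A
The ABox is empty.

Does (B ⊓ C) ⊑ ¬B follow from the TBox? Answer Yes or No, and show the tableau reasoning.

No

1. (B ⊓ C) ⊑ ¬B  ⇔  ((B ⊓ C) ⊓ B) unsat w.r.t. T
   open: L(x₀) ⊇ {B, C, ¬A}
2. Hence (B ⊓ C) ⊑ ¬B: not entailed.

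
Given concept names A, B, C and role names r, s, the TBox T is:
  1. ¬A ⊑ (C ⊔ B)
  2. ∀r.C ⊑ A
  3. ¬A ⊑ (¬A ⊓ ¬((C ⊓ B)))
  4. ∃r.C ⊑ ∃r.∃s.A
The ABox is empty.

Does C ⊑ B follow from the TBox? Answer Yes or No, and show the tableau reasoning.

1. C ⊑ B  ⇔  (C ⊓ ¬B) unsat w.r.t. T
   open: L(x₀) ⊇ {A, C, ¬B, ∀r.¬C}
2. Hence C ⊑ B: not entailed.

No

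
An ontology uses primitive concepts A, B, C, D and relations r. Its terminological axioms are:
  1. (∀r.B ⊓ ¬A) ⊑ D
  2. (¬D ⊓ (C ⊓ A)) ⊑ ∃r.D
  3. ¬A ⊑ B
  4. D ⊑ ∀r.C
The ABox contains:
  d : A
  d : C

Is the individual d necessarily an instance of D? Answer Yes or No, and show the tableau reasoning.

1. d : D?  L(d) = {A, C} ∪ {¬D}
   open: L(d) ⊇ {A, C, ¬D, ∃r.D} (+ ∃-successors) — d ∉ D possible
2. Hence d : D: not entailed.

No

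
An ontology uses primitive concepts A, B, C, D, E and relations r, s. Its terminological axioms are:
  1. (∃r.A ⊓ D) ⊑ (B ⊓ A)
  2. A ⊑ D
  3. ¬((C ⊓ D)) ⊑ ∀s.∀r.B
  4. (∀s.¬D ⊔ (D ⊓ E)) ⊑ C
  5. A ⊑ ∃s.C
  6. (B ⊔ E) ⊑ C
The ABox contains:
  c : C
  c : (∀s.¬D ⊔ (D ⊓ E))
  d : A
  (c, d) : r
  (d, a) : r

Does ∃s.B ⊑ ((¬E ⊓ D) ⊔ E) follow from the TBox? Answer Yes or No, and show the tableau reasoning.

1. ∃s.B ⊑ ((¬E ⊓ D) ⊔ E)  ⇔  (∃s.B ⊓ ((E ⊔ ¬D) ⊓ ¬E)) unsat w.r.t. T
   open: L(x₀) ⊇ {¬A, ¬B, ¬D, ¬E, ∀s.∀r.B, …} (+ ∃-successors)
2. Hence ∃s.B ⊑ ((¬E ⊓ D) ⊔ E): not entailed.

No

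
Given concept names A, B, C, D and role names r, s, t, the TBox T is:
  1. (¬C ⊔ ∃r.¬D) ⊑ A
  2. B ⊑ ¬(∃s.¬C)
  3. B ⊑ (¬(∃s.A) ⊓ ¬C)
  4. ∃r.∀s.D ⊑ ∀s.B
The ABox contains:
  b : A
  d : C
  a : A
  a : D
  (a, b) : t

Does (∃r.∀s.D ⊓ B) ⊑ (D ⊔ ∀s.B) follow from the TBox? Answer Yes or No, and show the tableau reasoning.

Yes

1. (∃r.∀s.D ⊓ B) ⊑ (D ⊔ ∀s.B)  ⇔  ((∃r.∀s.D ⊓ B) ⊓ (¬D ⊓ ∃s.¬B)) unsat w.r.t. T
   all branches close; clash {B, ¬B} at an ∃-successor
2. Hence (∃r.∀s.D ⊓ B) ⊑ (D ⊔ ∀s.B): entailed.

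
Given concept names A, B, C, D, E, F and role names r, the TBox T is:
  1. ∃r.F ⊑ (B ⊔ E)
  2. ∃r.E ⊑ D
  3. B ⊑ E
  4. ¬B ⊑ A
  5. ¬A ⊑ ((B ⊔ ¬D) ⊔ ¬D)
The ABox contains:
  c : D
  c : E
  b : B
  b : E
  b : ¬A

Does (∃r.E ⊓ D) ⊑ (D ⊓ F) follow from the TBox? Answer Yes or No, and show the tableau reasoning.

No

1. (∃r.E ⊓ D) ⊑ (D ⊓ F)  ⇔  ((∃r.E ⊓ D) ⊓ (¬D ⊔ ¬F)) unsat w.r.t. T
   open: L(x₀) ⊇ {A, B, D, E, ¬F, …} (+ ∃-successors)
2. Hence (∃r.E ⊓ D) ⊑ (D ⊓ F): not entailed.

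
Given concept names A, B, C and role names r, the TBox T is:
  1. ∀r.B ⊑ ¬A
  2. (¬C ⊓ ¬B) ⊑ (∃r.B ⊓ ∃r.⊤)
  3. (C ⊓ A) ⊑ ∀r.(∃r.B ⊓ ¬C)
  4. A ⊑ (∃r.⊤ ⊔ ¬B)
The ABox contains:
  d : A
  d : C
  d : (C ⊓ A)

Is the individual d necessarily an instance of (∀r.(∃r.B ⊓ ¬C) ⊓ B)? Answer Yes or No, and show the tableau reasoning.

No

1. d : (∀r.(∃r.B ⊓ ¬C) ⊓ B)?  L(d) = {A, C, (C ⊓ A)} ∪ {(∃r.(∀r.¬B ⊔ C) ⊔ ¬B)}
   apply at d: (C ⊓ A)⊑∀r.(∃r.B ⊓ ¬C); A⊑(∃r.⊤ ⊔ ¬B)
   open: L(d) ⊇ {A, C, ¬B, ∀r.(∃r.B ⊓ ¬C), ∃r.¬B, …} (+ ∃-successors) — d ∉ (∀r.(∃r.B ⊓ ¬C) ⊓ B) possible
2. Hence d : (∀r.(∃r.B ⊓ ¬C) ⊓ B): not entailed.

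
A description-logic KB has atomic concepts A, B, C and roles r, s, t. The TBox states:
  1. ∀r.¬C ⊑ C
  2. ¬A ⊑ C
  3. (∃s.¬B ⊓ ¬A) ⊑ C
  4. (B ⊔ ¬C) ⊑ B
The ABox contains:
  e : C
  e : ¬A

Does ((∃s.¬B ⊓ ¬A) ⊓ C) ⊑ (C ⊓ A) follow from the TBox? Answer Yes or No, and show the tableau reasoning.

No

1. ((∃s.¬B ⊓ ¬A) ⊓ C) ⊑ (C ⊓ A)  ⇔  (((∃s.¬B ⊓ ¬A) ⊓ C) ⊓ (¬C ⊔ ¬A)) unsat w.r.t. T
   open: L(x₀) ⊇ {C, ¬A, ¬B, ∃s.¬B} (+ ∃-successors)
2. Hence ((∃s.¬B ⊓ ¬A) ⊓ C) ⊑ (C ⊓ A): not entailed.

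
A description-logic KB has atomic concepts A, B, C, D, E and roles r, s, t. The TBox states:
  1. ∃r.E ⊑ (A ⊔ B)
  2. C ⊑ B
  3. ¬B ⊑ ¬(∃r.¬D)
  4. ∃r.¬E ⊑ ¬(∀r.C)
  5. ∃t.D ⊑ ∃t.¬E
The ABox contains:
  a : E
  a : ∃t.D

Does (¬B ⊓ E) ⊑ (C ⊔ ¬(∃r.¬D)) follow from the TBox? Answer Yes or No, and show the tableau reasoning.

1. (¬B ⊓ E) ⊑ (C ⊔ ¬(∃r.¬D))  ⇔  ((¬B ⊓ E) ⊓ (¬C ⊓ ∃r.¬D)) unsat w.r.t. T
   all branches close; clash {B, ¬B} at x₀
2. Hence (¬B ⊓ E) ⊑ (C ⊔ ¬(∃r.¬D)): entailed.

Yes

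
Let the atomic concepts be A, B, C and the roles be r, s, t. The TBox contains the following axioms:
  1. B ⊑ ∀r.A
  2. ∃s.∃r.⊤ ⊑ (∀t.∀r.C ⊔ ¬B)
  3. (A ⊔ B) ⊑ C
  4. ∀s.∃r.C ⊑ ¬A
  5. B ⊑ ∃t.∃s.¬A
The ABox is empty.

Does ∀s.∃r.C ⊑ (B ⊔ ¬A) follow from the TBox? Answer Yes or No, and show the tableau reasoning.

1. ∀s.∃r.C ⊑ (B ⊔ ¬A)  ⇔  (∀s.∃r.C ⊓ (¬B ⊓ A)) unsat w.r.t. T
   all branches close; clash {A, ¬A} at x₀
2. Hence ∀s.∃r.C ⊑ (B ⊔ ¬A): entailed.

Yes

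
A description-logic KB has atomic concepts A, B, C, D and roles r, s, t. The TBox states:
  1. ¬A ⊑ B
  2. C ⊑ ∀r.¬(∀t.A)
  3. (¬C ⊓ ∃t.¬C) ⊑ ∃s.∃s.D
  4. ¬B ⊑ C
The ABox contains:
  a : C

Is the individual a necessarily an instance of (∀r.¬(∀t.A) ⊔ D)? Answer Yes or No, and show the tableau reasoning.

1. a : (∀r.¬(∀t.A) ⊔ D)?  L(a) = {C} ∪ {(∃r.∀t.A ⊓ ¬D)}
   clash {A, ¬A} at an ∃-successor — a ∈ (∀r.¬(∀t.A) ⊔ D)
2. Hence a : (∀r.¬(∀t.A) ⊔ D): entailed.

Yes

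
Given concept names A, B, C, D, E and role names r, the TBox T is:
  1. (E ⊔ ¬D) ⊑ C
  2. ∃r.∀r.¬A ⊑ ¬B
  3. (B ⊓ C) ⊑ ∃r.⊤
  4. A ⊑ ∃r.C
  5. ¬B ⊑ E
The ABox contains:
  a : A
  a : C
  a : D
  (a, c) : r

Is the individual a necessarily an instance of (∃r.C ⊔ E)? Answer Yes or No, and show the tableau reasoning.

Yes

1. a : (∃r.C ⊔ E)?  L(a) = {A, C, D} ∪ {(∀r.¬C ⊓ ¬E)}
   clash {E, ¬E} at a — a ∈ (∃r.C ⊔ E)
2. Hence a : (∃r.C ⊔ E): entailed.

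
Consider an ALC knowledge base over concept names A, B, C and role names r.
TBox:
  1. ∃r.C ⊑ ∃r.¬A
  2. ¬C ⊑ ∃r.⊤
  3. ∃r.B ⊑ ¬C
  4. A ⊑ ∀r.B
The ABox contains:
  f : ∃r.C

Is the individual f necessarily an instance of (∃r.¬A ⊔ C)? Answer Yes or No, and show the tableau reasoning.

1. f : (∃r.¬A ⊔ C)?  L(f) = {∃r.C} ∪ {(∀r.A ⊓ ¬C)}
   clash {A, ¬A} at an ∃-successor — f ∈ (∃r.¬A ⊔ C)
2. Hence f : (∃r.¬A ⊔ C): entailed.

Yes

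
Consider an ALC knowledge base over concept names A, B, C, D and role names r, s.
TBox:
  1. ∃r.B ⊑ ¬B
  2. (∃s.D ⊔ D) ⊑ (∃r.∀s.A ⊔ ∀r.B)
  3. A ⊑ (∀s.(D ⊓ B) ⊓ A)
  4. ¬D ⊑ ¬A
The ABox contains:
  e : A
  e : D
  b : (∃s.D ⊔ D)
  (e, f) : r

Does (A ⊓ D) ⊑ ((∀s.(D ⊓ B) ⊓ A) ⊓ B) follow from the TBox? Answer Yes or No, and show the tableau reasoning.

1. (A ⊓ D) ⊑ ((∀s.(D ⊓ B) ⊓ A) ⊓ B)  ⇔  ((A ⊓ D) ⊓ ((∃s.(¬D ⊔ ¬B) ⊔ ¬A) ⊔ ¬B)) unsat w.r.t. T
   apply at x₀: A⊑(∀s.(D ⊓ B) ⊓ A)
   open: L(x₀) ⊇ {A, D, ¬B, ∀r.¬B, ∀s.(D ⊓ B), …} (+ ∃-successors)
2. Hence (A ⊓ D) ⊑ ((∀s.(D ⊓ B) ⊓ A) ⊓ B): not entailed.

No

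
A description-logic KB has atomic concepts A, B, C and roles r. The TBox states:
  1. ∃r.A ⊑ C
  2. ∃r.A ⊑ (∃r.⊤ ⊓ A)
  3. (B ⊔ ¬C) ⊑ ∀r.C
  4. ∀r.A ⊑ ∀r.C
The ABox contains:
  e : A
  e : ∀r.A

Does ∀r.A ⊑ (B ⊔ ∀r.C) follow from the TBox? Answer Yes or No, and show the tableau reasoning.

Yes

1. ∀r.A ⊑ (B ⊔ ∀r.C)  ⇔  (∀r.A ⊓ (¬B ⊓ ∃r.¬C)) unsat w.r.t. T
   all branches close; clash {C, ¬C} at an ∃-successor
2. Hence ∀r.A ⊑ (B ⊔ ∀r.C): entailed.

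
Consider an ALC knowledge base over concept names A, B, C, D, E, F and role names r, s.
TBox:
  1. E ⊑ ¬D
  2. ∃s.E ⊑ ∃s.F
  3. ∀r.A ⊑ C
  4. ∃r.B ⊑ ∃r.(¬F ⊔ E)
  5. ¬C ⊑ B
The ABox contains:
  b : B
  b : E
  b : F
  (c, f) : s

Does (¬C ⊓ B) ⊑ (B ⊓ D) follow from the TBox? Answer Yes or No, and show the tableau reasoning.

1. (¬C ⊓ B) ⊑ (B ⊓ D)  ⇔  ((¬C ⊓ B) ⊓ (¬B ⊔ ¬D)) unsat w.r.t. T
   open: L(x₀) ⊇ {B, ¬C, ¬D, ∀r.¬B, ∀s.¬E, …} (+ ∃-successors)
2. Hence (¬C ⊓ B) ⊑ (B ⊓ D): not entailed.

No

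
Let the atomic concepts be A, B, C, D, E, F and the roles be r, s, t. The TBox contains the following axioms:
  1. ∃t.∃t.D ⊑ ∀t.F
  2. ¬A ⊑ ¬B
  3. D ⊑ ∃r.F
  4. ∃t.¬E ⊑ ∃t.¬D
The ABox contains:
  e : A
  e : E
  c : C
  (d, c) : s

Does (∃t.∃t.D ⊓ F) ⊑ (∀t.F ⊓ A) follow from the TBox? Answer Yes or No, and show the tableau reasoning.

1. (∃t.∃t.D ⊓ F) ⊑ (∀t.F ⊓ A)  ⇔  ((∃t.∃t.D ⊓ F) ⊓ (∃t.¬F ⊔ ¬A)) unsat w.r.t. T
   apply at x₀: ∃t.∃t.D⊑∀t.F
   open: L(x₀) ⊇ {F, ¬A, ¬B, ¬D, ∀t.E, …} (+ ∃-successors)
2. Hence (∃t.∃t.D ⊓ F) ⊑ (∀t.F ⊓ A): not entailed.

No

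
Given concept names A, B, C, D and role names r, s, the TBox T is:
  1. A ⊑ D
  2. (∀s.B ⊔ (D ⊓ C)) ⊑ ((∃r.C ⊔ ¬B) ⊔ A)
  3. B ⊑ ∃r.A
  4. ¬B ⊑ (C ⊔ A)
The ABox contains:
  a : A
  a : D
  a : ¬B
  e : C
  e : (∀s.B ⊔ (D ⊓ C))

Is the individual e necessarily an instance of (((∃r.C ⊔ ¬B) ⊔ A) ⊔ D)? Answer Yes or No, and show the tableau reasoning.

Yes

1. e : (((∃r.C ⊔ ¬B) ⊔ A) ⊔ D)?  L(e) = {C, (∀s.B ⊔ (D ⊓ C))} ∪ {(((∀r.¬C ⊓ B) ⊓ ¬A) ⊓ ¬D)}
   clash {D, ¬D} at e — e ∈ (((∃r.C ⊔ ¬B) ⊔ A) ⊔ D)
2. Hence e : (((∃r.C ⊔ ¬B) ⊔ A) ⊔ D): entailed.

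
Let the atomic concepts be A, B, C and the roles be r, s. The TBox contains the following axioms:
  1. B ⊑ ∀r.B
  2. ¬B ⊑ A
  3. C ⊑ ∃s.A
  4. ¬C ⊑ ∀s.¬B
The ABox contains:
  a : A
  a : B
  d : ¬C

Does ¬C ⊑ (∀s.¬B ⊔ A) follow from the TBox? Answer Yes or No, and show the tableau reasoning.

Yes

1. ¬C ⊑ (∀s.¬B ⊔ A)  ⇔  (¬C ⊓ (∃s.B ⊓ ¬A)) unsat w.r.t. T
   all branches close; clash {A, ¬A} at x₀
2. Hence ¬C ⊑ (∀s.¬B ⊔ A): entailed.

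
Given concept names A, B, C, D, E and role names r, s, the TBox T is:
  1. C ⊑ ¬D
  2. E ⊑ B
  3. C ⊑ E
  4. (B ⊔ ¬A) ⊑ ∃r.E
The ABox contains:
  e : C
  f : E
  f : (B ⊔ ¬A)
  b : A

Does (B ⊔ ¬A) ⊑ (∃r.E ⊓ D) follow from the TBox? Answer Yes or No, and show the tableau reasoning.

1. (B ⊔ ¬A) ⊑ (∃r.E ⊓ D)  ⇔  ((B ⊔ ¬A) ⊓ (∀r.¬E ⊔ ¬D)) unsat w.r.t. T
   apply at x₀: (B ⊔ ¬A)⊑∃r.E
   open: L(x₀) ⊇ {B, ¬C, ¬D, ∃r.E} (+ ∃-successors)
2. Hence (B ⊔ ¬A) ⊑ (∃r.E ⊓ D): not entailed.

No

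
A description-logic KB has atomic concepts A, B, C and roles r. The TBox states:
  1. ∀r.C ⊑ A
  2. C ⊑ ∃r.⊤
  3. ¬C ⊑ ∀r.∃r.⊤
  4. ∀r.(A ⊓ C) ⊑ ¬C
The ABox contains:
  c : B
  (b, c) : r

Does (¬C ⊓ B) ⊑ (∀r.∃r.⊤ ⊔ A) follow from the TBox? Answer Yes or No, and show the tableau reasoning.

Yes

1. (¬C ⊓ B) ⊑ (∀r.∃r.⊤ ⊔ A)  ⇔  ((¬C ⊓ B) ⊓ (∃r.∀r.⊥ ⊓ ¬A)) unsat w.r.t. T
   all branches close; clash {A, ¬A} at x₀
2. Hence (¬C ⊓ B) ⊑ (∀r.∃r.⊤ ⊔ A): entailed.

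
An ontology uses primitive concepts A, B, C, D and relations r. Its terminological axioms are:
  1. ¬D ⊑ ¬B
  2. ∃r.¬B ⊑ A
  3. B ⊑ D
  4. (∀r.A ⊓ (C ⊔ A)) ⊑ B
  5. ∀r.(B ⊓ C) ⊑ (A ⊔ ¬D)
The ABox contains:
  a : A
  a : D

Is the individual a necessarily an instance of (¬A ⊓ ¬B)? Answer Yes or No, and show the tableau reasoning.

1. a : (¬A ⊓ ¬B)?  L(a) = {A, D} ∪ {(A ⊔ B)}
   open: L(a) ⊇ {A, D, ∃r.(¬B ⊔ ¬C), ∃r.¬A} (+ ∃-successors) — a ∉ (¬A ⊓ ¬B) possible
2. Hence a : (¬A ⊓ ¬B): not entailed.

No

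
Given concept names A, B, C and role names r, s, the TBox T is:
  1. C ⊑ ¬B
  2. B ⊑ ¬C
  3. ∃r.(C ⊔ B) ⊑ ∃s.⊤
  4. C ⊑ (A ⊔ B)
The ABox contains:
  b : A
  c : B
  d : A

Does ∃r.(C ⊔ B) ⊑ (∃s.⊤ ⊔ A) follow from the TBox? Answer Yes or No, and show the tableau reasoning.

1. ∃r.(C ⊔ B) ⊑ (∃s.⊤ ⊔ A)  ⇔  (∃r.(C ⊔ B) ⊓ (∀s.⊥ ⊓ ¬A)) unsat w.r.t. T
   all branches close; clash ⊥ at an ∃-successor
2. Hence ∃r.(C ⊔ B) ⊑ (∃s.⊤ ⊔ A): entailed.

Yes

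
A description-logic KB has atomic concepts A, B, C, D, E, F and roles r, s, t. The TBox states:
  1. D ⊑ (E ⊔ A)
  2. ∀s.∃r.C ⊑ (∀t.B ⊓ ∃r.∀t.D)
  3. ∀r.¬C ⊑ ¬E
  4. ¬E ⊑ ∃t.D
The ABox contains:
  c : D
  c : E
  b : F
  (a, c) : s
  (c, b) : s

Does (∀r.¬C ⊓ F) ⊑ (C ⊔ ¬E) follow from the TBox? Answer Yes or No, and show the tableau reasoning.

Yes

1. (∀r.¬C ⊓ F) ⊑ (C ⊔ ¬E)  ⇔  ((∀r.¬C ⊓ F) ⊓ (¬C ⊓ E)) unsat w.r.t. T
   all branches close; clash {E, ¬E} at x₀
2. Hence (∀r.¬C ⊓ F) ⊑ (C ⊔ ¬E): entailed.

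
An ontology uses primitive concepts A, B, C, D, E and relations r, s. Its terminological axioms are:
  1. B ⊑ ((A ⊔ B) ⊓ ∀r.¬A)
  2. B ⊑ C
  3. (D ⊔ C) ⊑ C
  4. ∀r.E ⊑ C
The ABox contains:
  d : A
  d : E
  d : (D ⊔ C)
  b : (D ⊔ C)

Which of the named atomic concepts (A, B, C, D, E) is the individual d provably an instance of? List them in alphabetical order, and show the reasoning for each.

1. d : A?  L(d) = {A, E, (D ⊔ C)} ∪ {¬A}
   clash {A, ¬A} at d — d ∈ A
2. d : B?  L(d) = {A, E, (D ⊔ C)} ∪ {¬B}
   apply at d: (D ⊔ C)⊑C
   open: L(d) ⊇ {A, C, D, E, ¬B} — d ∉ B possible
3. d : C?  L(d) = {A, E, (D ⊔ C)} ∪ {¬C}
   clash {C, ¬C} at d — d ∈ C
4. d : D?  L(d) = {A, E, (D ⊔ C)} ∪ {¬D}
   apply at d: (D ⊔ C)⊑C
   open: L(d) ⊇ {A, C, E, ¬B, ¬D} — d ∉ D possible
5. d : E?  L(d) = {A, E, (D ⊔ C)} ∪ {¬E}
   clash {E, ¬E} at d — d ∈ E
6. Entailed for d: {A, C, E}

{A, C, E}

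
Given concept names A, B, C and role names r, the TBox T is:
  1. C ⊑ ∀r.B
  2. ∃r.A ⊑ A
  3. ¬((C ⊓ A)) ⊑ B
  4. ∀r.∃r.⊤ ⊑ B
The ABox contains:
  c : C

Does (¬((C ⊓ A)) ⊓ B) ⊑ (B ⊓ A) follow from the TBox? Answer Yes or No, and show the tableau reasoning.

1. (¬((C ⊓ A)) ⊓ B) ⊑ (B ⊓ A)  ⇔  (((¬C ⊔ ¬A) ⊓ B) ⊓ (¬B ⊔ ¬A)) unsat w.r.t. T
   open: L(x₀) ⊇ {B, ¬A, ¬C, ∀r.¬A}
2. Hence (¬((C ⊓ A)) ⊓ B) ⊑ (B ⊓ A): not entailed.

No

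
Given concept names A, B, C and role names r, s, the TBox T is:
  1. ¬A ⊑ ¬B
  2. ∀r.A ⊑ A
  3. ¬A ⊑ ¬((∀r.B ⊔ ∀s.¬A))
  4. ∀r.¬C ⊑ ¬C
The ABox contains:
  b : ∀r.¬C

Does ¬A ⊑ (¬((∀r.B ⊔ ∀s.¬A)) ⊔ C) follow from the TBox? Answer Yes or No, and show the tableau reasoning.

1. ¬A ⊑ (¬((∀r.B ⊔ ∀s.¬A)) ⊔ C)  ⇔  (¬A ⊓ ((∀r.B ⊔ ∀s.¬A) ⊓ ¬C)) unsat w.r.t. T
   all branches close; clash {A, ¬A} at x₀
2. Hence ¬A ⊑ (¬((∀r.B ⊔ ∀s.¬A)) ⊔ C): entailed.

Yes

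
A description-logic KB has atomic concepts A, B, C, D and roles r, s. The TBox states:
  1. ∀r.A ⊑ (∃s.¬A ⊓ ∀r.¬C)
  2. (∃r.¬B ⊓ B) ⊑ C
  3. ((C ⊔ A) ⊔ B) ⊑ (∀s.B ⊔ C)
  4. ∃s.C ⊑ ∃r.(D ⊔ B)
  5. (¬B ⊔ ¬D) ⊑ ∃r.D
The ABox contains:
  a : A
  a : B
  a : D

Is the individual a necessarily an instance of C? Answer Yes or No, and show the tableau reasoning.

1. a : C?  L(a) = {A, B, D} ∪ {¬C}
   open: L(a) ⊇ {A, B, D, ¬C, ∀r.B, …} (+ ∃-successors) — a ∉ C possible
2. Hence a : C: not entailed.

No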